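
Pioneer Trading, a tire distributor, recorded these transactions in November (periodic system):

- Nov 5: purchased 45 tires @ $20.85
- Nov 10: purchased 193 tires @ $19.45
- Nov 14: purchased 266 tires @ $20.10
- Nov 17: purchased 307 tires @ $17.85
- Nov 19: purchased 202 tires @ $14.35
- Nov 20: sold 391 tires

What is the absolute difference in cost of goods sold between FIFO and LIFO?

$1,495.05

FIFO COGS: 45 @ $20.85 + 193 @ $19.45 + 153 @ $20.10 = $7,767.40
LIFO COGS: 202 @ $14.35 + 189 @ $17.85 = $6,272.35
Difference = |$7,767.40 − $6,272.35| = $1,495.05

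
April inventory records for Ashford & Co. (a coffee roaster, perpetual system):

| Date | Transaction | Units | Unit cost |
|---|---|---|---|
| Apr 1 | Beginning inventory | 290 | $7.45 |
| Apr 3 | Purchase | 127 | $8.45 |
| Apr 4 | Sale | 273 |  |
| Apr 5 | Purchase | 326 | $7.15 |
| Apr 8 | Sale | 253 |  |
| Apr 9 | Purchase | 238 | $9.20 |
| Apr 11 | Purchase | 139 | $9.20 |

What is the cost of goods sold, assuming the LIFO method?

Apr 4, 273 sold [LIFO — newest first]: 127 @ $8.45 + 146 @ $7.45 = $2,160.85
Apr 8, 253 sold [LIFO — newest first]: 253 @ $7.15 = $1,808.95
Total COGS = $2,160.85 + $1,808.95 = $3,969.80
Ending inventory: 144 @ $7.45 + 73 @ $7.15 + 238 @ $9.20 + 139 @ $9.20 = $5,063.15

COGS = $3,969.80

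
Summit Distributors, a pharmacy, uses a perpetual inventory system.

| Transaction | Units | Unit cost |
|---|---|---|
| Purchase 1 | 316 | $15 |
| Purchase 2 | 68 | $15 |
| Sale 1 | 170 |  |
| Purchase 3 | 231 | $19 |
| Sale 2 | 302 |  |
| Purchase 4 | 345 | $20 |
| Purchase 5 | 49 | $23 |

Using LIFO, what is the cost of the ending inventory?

Ending inventory = $10,172

Sale 1 (170) [LIFO — newest first]: 68 @ $15 + 102 @ $15 = $2,550
Sale 2 (302) [LIFO — newest first]: 231 @ $19 + 71 @ $15 = $5,454
Total COGS = $2,550 + $5,454 = $8,004
Ending inventory: 143 @ $15 + 345 @ $20 + 49 @ $23 = $10,172
Check: goods available $18,176 = COGS $8,004 + ending $10,172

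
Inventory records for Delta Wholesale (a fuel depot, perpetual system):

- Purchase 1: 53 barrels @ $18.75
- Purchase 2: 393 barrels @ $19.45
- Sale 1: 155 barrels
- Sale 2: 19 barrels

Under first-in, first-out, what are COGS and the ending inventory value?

COGS = $3,347.20; ending inventory = $5,290.40

Sale 1 (155) [FIFO — oldest first]: 53 @ $18.75 + 102 @ $19.45 = $2,977.65
Sale 2 (19) [FIFO — oldest first]: 19 @ $19.45 = $369.55
Total COGS = $2,977.65 + $369.55 = $3,347.20
Ending inventory: 272 @ $19.45 = $5,290.40
Check: goods available $8,637.60 = COGS $3,347.20 + ending $5,290.40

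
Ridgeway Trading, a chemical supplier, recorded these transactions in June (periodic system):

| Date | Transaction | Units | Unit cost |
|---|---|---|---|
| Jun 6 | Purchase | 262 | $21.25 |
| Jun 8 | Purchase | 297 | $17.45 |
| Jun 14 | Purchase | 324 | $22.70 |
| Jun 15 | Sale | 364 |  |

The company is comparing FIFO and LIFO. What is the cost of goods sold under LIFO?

FIFO COGS: 262 @ $21.25 + 102 @ $17.45 = $7,347.40
LIFO COGS: 324 @ $22.70 + 40 @ $17.45 = $8,052.80

COGS = $8,052.80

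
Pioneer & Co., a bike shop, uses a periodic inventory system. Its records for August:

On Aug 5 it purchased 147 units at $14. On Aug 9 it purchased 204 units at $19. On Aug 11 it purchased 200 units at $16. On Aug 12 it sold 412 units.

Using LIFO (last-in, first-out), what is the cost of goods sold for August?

Aug 12, 412 sold [LIFO — newest first]: 200 @ $16 + 204 @ $19 + 8 @ $14 = $7,188
Ending inventory: 139 @ $14 = $1,946

COGS = $7,188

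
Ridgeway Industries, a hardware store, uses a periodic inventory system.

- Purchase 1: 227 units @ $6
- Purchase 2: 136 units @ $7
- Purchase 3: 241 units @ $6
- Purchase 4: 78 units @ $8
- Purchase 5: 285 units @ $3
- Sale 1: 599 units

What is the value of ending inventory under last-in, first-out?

Ending inventory = $2,344

Sale 1 (599) [LIFO — newest first]: 285 @ $3 + 78 @ $8 + 236 @ $6 = $2,895
Ending inventory: 227 @ $6 + 136 @ $7 + 5 @ $6 = $2,344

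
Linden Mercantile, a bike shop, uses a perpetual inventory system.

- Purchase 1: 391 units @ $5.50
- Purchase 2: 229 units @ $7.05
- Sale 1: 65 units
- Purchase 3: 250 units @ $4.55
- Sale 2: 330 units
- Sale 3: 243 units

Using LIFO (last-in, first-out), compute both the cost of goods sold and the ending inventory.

COGS = $3,626.45; ending inventory = $1,276.00

Sale 1 (65) [LIFO — newest first]: 65 @ $7.05 = $458.25
Sale 2 (330) [LIFO — newest first]: 250 @ $4.55 + 80 @ $7.05 = $1,701.50
Sale 3 (243) [LIFO — newest first]: 84 @ $7.05 + 159 @ $5.50 = $1,466.70
Total COGS = $458.25 + $1,701.50 + $1,466.70 = $3,626.45
Ending inventory: 232 @ $5.50 = $1,276.00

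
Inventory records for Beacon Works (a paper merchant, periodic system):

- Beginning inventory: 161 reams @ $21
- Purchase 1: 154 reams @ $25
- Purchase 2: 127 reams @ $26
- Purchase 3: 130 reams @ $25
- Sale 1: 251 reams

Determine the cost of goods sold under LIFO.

COGS = $6,396

Sale 1 (251) [LIFO — newest first]: 130 @ $25 + 121 @ $26 = $6,396
Ending inventory: 161 @ $21 + 154 @ $25 + 6 @ $26 = $7,387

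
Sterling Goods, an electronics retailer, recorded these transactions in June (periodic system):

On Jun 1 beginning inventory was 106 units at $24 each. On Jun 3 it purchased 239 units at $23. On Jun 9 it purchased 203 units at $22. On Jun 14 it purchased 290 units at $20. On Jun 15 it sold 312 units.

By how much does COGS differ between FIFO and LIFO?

$998

FIFO COGS: 106 @ $24 + 206 @ $23 = $7,282
LIFO COGS: 290 @ $20 + 22 @ $22 = $6,284
Difference = |$7,282 − $6,284| = $998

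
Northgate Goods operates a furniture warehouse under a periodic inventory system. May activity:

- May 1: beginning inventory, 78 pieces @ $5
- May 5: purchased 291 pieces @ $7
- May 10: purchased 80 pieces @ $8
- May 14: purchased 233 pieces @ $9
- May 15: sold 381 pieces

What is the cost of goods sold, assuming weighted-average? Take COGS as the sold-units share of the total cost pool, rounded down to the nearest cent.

May 15, sell 381: 381/682 × $5,164.00 → $2,884.87
Ending inventory (cost pool remaining) = $2,279.13
Check: goods available $5,164.00 = COGS $2,884.87 + ending $2,279.13

COGS = $2,884.87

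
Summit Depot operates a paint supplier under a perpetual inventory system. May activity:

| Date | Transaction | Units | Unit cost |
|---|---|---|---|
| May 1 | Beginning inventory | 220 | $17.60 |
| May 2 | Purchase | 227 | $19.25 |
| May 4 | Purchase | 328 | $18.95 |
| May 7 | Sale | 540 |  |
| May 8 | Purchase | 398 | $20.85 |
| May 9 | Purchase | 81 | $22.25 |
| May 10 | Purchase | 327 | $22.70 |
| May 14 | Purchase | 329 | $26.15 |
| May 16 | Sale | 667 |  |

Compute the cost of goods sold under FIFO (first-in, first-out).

May 7, 540 sold [FIFO — oldest first]: 220 @ $17.60 + 227 @ $19.25 + 93 @ $18.95 = $10,004.10
May 16, 667 sold [FIFO — oldest first]: 235 @ $18.95 + 398 @ $20.85 + 34 @ $22.25 = $13,508.05
Total COGS = $10,004.10 + $13,508.05 = $23,512.15
Ending inventory: 47 @ $22.25 + 327 @ $22.70 + 329 @ $26.15 = $17,072.00

COGS = $23,512.15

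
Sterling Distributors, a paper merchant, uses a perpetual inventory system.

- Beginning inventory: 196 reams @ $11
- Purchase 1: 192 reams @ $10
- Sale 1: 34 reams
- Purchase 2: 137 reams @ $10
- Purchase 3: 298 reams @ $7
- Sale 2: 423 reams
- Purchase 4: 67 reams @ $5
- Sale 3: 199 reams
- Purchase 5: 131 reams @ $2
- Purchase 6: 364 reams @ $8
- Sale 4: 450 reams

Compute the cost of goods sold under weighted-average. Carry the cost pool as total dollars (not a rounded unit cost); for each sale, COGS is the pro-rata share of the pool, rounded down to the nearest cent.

COGS = $9,068.60

After Beginning: 196 on hand, pool $2,156.00 (≈ $11.0000 each)
After Purchase 1: 388 on hand, pool $4,076.00 (≈ $10.5052 each)
Sale 1, sell 34: 34/388 × $4,076.00 → $357.17
After Purchase 2: 491 on hand, pool $5,088.83 (≈ $10.3642 each)
After Purchase 3: 789 on hand, pool $7,174.83 (≈ $9.0936 each)
Sale 2, sell 423: 423/789 × $7,174.83 → $3,846.58
After Purchase 4: 433 on hand, pool $3,663.25 (≈ $8.4602 each)
Sale 3, sell 199: 199/433 × $3,663.25 → $1,683.57
After Purchase 5: 365 on hand, pool $2,241.68 (≈ $6.1416 each)
After Purchase 6: 729 on hand, pool $5,153.68 (≈ $7.0695 each)
Sale 4, sell 450: 450/729 × $5,153.68 → $3,181.28
Total COGS = $357.17 + $3,846.58 + $1,683.57 + $3,181.28 = $9,068.60
Ending inventory (cost pool remaining) = $1,972.40
Check: goods available $11,041.00 = COGS $9,068.60 + ending $1,972.40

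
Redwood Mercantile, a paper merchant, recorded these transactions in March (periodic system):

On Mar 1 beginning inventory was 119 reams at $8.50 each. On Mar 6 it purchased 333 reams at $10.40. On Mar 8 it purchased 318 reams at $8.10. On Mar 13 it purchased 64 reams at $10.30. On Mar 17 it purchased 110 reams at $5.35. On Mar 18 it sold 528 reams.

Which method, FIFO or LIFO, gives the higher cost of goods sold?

FIFO

FIFO COGS: 119 @ $8.50 + 333 @ $10.40 + 76 @ $8.10 = $5,090.30
LIFO COGS: 110 @ $5.35 + 64 @ $10.30 + 318 @ $8.10 + 36 @ $10.40 = $4,197.90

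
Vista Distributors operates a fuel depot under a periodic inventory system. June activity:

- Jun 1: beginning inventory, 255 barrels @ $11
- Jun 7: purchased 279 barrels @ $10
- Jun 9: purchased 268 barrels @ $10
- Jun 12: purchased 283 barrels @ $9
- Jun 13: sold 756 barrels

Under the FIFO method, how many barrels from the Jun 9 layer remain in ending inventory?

46

Jun 13, 756 sold [FIFO — oldest first]: 255 @ $11 + 279 @ $10 + 222 @ $10 = $7,815
Ending inventory: 46 @ $10 + 283 @ $9 = $3,007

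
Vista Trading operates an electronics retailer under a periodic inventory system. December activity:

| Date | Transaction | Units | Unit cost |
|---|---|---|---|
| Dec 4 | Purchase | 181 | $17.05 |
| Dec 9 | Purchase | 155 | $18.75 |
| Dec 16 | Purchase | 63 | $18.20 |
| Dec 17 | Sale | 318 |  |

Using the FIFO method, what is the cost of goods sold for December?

COGS = $5,654.80

Dec 17, 318 sold [FIFO — oldest first]: 181 @ $17.05 + 137 @ $18.75 = $5,654.80
Ending inventory: 18 @ $18.75 + 63 @ $18.20 = $1,484.10
Check: goods available $7,138.90 = COGS $5,654.80 + ending $1,484.10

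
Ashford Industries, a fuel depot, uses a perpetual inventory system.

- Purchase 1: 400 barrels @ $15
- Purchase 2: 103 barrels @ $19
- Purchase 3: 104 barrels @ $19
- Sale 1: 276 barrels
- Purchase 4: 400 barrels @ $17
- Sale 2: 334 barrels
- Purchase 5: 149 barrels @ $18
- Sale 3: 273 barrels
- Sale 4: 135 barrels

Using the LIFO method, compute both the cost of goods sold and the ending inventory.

COGS = $17,345; ending inventory = $2,070

Sale 1 (276) [LIFO — newest first]: 104 @ $19 + 103 @ $19 + 69 @ $15 = $4,968
Sale 2 (334) [LIFO — newest first]: 334 @ $17 = $5,678
Sale 3 (273) [LIFO — newest first]: 149 @ $18 + 66 @ $17 + 58 @ $15 = $4,674
Sale 4 (135) [LIFO — newest first]: 135 @ $15 = $2,025
Total COGS = $4,968 + $5,678 + $4,674 + $2,025 = $17,345
Ending inventory: 138 @ $15 = $2,070
Check: goods available $19,415 = COGS $17,345 + ending $2,070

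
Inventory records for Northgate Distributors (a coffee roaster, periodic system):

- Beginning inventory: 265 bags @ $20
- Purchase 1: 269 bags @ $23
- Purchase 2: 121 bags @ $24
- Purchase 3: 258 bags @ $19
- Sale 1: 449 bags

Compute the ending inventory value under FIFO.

Ending inventory = $9,761

Sale 1 (449) [FIFO — oldest first]: 265 @ $20 + 184 @ $23 = $9,532
Ending inventory: 85 @ $23 + 121 @ $24 + 258 @ $19 = $9,761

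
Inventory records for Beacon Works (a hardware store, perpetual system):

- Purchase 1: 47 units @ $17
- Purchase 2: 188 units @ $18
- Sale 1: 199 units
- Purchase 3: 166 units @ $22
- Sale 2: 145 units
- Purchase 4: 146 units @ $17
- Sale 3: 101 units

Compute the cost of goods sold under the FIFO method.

COGS = $8,583

Sale 1 (199) [FIFO — oldest first]: 47 @ $17 + 152 @ $18 = $3,535
Sale 2 (145) [FIFO — oldest first]: 36 @ $18 + 109 @ $22 = $3,046
Sale 3 (101) [FIFO — oldest first]: 57 @ $22 + 44 @ $17 = $2,002
Total COGS = $3,535 + $3,046 + $2,002 = $8,583
Ending inventory: 102 @ $17 = $1,734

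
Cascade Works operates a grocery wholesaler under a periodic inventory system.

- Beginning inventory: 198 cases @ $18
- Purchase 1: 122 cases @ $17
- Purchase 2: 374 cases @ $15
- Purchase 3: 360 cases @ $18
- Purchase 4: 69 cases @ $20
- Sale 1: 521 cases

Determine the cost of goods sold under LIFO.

Sale 1 (521) [LIFO — newest first]: 69 @ $20 + 360 @ $18 + 92 @ $15 = $9,240
Ending inventory: 198 @ $18 + 122 @ $17 + 282 @ $15 = $9,868
Check: goods available $19,108 = COGS $9,240 + ending $9,868

COGS = $9,240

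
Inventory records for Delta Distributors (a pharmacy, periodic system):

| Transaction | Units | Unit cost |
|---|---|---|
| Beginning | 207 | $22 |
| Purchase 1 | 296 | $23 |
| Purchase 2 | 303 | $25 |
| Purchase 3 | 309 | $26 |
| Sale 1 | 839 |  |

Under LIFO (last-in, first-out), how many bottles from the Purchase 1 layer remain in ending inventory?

69

Sale 1 (839) [LIFO — newest first]: 309 @ $26 + 303 @ $25 + 227 @ $23 = $20,830
Ending inventory: 207 @ $22 + 69 @ $23 = $6,141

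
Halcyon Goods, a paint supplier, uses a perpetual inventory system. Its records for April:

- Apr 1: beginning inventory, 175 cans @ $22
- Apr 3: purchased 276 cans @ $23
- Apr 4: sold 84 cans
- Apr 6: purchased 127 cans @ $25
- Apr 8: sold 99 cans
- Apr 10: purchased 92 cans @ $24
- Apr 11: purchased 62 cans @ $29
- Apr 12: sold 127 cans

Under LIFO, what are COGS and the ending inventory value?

COGS = $7,765; ending inventory = $9,614

Apr 4, 84 sold [LIFO — newest first]: 84 @ $23 = $1,932
Apr 8, 99 sold [LIFO — newest first]: 99 @ $25 = $2,475
Apr 12, 127 sold [LIFO — newest first]: 62 @ $29 + 65 @ $24 = $3,358
Total COGS = $1,932 + $2,475 + $3,358 = $7,765
Ending inventory: 175 @ $22 + 192 @ $23 + 28 @ $25 + 27 @ $24 = $9,614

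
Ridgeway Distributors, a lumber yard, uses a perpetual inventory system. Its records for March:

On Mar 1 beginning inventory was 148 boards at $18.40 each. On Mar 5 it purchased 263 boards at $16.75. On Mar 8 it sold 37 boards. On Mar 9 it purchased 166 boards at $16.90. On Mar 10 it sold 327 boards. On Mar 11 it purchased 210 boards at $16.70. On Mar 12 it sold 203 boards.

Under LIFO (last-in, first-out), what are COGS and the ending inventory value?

Mar 8, 37 sold [LIFO — newest first]: 37 @ $16.75 = $619.75
Mar 10, 327 sold [LIFO — newest first]: 166 @ $16.90 + 161 @ $16.75 = $5,502.15
Mar 12, 203 sold [LIFO — newest first]: 203 @ $16.70 = $3,390.10
Total COGS = $619.75 + $5,502.15 + $3,390.10 = $9,512.00
Ending inventory: 148 @ $18.40 + 65 @ $16.75 + 7 @ $16.70 = $3,928.85

COGS = $9,512.00; ending inventory = $3,928.85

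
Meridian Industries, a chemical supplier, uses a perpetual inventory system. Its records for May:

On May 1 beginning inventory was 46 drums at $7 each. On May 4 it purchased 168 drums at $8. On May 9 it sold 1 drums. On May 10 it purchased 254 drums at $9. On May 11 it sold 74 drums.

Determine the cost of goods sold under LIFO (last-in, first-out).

May 9, 1 sold [LIFO — newest first]: 1 @ $8 = $8
May 11, 74 sold [LIFO — newest first]: 74 @ $9 = $666
Total COGS = $8 + $666 = $674
Ending inventory: 46 @ $7 + 167 @ $8 + 180 @ $9 = $3,278

COGS = $674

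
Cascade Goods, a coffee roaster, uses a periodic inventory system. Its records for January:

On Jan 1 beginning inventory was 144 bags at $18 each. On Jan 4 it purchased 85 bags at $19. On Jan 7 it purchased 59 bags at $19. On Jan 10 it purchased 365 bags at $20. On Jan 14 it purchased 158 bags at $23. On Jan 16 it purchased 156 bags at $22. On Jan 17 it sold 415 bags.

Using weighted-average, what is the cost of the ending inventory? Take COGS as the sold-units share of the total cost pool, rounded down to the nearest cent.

Jan 17, sell 415: 415/967 × $19,694.00 → $8,451.92
Ending inventory (cost pool remaining) = $11,242.08

Ending inventory = $11,242.08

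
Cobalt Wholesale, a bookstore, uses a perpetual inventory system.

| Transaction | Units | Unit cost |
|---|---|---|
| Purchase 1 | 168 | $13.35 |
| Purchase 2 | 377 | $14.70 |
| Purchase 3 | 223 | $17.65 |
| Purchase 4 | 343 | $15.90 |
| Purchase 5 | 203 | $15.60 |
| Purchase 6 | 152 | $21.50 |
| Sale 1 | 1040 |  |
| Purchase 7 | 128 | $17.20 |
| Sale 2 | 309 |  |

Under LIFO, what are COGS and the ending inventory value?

Sale 1 (1040) [LIFO — newest first]: 152 @ $21.50 + 203 @ $15.60 + 343 @ $15.90 + 223 @ $17.65 + 119 @ $14.70 = $17,573.75
Sale 2 (309) [LIFO — newest first]: 128 @ $17.20 + 181 @ $14.70 = $4,862.30
Total COGS = $17,573.75 + $4,862.30 = $22,436.05
Ending inventory: 168 @ $13.35 + 77 @ $14.70 = $3,374.70

COGS = $22,436.05; ending inventory = $3,374.70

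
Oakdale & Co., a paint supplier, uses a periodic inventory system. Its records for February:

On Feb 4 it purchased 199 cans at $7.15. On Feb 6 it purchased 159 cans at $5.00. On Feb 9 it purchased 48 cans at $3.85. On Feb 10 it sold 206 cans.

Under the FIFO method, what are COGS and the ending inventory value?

Feb 10, 206 sold [FIFO — oldest first]: 199 @ $7.15 + 7 @ $5.00 = $1,457.85
Ending inventory: 152 @ $5.00 + 48 @ $3.85 = $944.80
Check: goods available $2,402.65 = COGS $1,457.85 + ending $944.80

COGS = $1,457.85; ending inventory = $944.80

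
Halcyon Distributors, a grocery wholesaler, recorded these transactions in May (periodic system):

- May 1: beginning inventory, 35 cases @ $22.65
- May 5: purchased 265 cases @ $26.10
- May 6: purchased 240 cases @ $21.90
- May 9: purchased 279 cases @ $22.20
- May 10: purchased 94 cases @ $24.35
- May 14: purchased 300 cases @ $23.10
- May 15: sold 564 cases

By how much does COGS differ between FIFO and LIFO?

$505.15

FIFO COGS: 35 @ $22.65 + 265 @ $26.10 + 240 @ $21.90 + 24 @ $22.20 = $13,498.05
LIFO COGS: 300 @ $23.10 + 94 @ $24.35 + 170 @ $22.20 = $12,992.90
Difference = |$13,498.05 − $12,992.90| = $505.15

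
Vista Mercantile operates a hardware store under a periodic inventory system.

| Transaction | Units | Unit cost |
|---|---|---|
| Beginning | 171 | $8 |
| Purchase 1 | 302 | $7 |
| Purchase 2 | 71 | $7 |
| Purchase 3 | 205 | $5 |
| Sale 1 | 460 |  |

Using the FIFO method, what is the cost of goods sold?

COGS = $3,391

Sale 1 (460) [FIFO — oldest first]: 171 @ $8 + 289 @ $7 = $3,391
Ending inventory: 13 @ $7 + 71 @ $7 + 205 @ $5 = $1,613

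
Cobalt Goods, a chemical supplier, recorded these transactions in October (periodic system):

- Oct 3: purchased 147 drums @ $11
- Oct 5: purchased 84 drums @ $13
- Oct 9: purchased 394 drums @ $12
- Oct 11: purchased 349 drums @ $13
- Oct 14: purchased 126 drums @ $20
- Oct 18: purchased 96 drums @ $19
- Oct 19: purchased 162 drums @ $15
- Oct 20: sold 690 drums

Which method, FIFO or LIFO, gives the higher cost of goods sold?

FIFO COGS: 147 @ $11 + 84 @ $13 + 394 @ $12 + 65 @ $13 = $8,282
LIFO COGS: 162 @ $15 + 96 @ $19 + 126 @ $20 + 306 @ $13 = $10,752

LIFO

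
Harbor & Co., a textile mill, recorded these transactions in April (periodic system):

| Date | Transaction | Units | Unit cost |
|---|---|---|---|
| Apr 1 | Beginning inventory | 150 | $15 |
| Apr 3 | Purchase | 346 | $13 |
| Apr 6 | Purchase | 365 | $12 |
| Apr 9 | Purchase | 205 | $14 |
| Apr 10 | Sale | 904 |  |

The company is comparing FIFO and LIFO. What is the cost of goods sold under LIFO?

FIFO COGS: 150 @ $15 + 346 @ $13 + 365 @ $12 + 43 @ $14 = $11,730
LIFO COGS: 205 @ $14 + 365 @ $12 + 334 @ $13 = $11,592

COGS = $11,592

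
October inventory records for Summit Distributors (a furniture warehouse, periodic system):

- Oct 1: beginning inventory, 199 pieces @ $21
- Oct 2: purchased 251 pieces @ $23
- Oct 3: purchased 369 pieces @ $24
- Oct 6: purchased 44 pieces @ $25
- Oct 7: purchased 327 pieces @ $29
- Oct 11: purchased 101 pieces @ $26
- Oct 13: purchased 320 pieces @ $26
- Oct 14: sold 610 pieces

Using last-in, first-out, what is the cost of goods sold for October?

Oct 14, 610 sold [LIFO — newest first]: 320 @ $26 + 101 @ $26 + 189 @ $29 = $16,427
Ending inventory: 199 @ $21 + 251 @ $23 + 369 @ $24 + 44 @ $25 + 138 @ $29 = $23,910

COGS = $16,427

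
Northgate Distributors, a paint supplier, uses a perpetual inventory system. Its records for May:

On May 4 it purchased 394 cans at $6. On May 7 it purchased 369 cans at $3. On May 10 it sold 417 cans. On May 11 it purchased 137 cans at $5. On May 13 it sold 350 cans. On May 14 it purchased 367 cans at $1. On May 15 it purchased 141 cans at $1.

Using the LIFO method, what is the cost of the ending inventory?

Ending inventory = $1,306

May 10, 417 sold [LIFO — newest first]: 369 @ $3 + 48 @ $6 = $1,395
May 13, 350 sold [LIFO — newest first]: 137 @ $5 + 213 @ $6 = $1,963
Total COGS = $1,395 + $1,963 = $3,358
Ending inventory: 133 @ $6 + 367 @ $1 + 141 @ $1 = $1,306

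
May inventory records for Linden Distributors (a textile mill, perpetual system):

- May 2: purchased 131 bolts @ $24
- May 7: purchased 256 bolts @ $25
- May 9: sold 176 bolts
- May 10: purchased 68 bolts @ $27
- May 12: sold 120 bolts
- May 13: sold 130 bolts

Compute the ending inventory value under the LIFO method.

May 9, 176 sold [LIFO — newest first]: 176 @ $25 = $4,400
May 12, 120 sold [LIFO — newest first]: 68 @ $27 + 52 @ $25 = $3,136
May 13, 130 sold [LIFO — newest first]: 28 @ $25 + 102 @ $24 = $3,148
Total COGS = $4,400 + $3,136 + $3,148 = $10,684
Ending inventory: 29 @ $24 = $696
Check: goods available $11,380 = COGS $10,684 + ending $696

Ending inventory = $696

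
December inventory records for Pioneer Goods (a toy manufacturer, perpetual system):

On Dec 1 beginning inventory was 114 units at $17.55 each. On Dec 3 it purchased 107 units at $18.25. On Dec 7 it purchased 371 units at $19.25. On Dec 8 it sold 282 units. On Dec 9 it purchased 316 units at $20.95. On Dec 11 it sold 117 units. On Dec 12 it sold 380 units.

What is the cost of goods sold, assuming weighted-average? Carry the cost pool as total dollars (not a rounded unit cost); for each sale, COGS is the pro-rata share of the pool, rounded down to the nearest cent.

After Dec 1: 114 on hand, pool $2,000.70 (≈ $17.5500 each)
After Dec 3: 221 on hand, pool $3,953.45 (≈ $17.8889 each)
After Dec 7: 592 on hand, pool $11,095.20 (≈ $18.7419 each)
Dec 8, sell 282: 282/592 × $11,095.20 → $5,285.21
After Dec 9: 626 on hand, pool $12,430.19 (≈ $19.8565 each)
Dec 11, sell 117: 117/626 × $12,430.19 → $2,323.21
Dec 12, sell 380: 380/509 × $10,106.98 → $7,545.48
Total COGS = $5,285.21 + $2,323.21 + $7,545.48 = $15,153.90
Ending inventory (cost pool remaining) = $2,561.50
Check: goods available $17,715.40 = COGS $15,153.90 + ending $2,561.50

COGS = $15,153.90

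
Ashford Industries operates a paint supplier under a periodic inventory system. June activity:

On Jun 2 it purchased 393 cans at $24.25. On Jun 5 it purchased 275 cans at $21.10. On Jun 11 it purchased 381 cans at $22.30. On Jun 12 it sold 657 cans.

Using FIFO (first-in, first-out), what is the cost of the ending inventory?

Ending inventory = $8,728.40

Jun 12, 657 sold [FIFO — oldest first]: 393 @ $24.25 + 264 @ $21.10 = $15,100.65
Ending inventory: 11 @ $21.10 + 381 @ $22.30 = $8,728.40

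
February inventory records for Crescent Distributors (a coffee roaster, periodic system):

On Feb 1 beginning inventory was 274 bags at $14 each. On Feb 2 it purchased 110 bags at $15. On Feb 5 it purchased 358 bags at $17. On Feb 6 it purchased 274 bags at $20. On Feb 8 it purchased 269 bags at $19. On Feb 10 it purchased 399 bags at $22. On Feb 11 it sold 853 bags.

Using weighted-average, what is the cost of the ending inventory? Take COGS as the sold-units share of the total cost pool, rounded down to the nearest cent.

Feb 11, sell 853: 853/1684 × $30,941.00 → $15,672.60
Ending inventory (cost pool remaining) = $15,268.40
Check: goods available $30,941.00 = COGS $15,672.60 + ending $15,268.40

Ending inventory = $15,268.40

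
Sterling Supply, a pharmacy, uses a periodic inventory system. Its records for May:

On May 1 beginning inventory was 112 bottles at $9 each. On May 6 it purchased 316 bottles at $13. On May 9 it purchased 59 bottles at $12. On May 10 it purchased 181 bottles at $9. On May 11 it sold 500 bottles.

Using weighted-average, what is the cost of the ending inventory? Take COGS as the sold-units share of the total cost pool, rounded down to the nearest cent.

May 11, sell 500: 500/668 × $7,453.00 → $5,578.59
Ending inventory (cost pool remaining) = $1,874.41
Check: goods available $7,453.00 = COGS $5,578.59 + ending $1,874.41

Ending inventory = $1,874.41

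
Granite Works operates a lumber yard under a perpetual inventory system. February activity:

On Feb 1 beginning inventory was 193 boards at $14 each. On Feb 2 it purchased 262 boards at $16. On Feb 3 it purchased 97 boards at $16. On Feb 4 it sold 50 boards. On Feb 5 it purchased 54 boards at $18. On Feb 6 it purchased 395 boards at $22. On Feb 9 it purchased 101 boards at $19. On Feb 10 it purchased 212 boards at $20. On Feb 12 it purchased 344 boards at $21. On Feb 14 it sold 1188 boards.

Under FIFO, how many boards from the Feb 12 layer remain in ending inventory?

344

Feb 4, 50 sold [FIFO — oldest first]: 50 @ $14 = $700
Feb 14, 1188 sold [FIFO — oldest first]: 143 @ $14 + 262 @ $16 + 97 @ $16 + 54 @ $18 + 395 @ $22 + 101 @ $19 + 136 @ $20 = $22,047
Total COGS = $700 + $22,047 = $22,747
Ending inventory: 76 @ $20 + 344 @ $21 = $8,744
Check: goods available $31,491 = COGS $22,747 + ending $8,744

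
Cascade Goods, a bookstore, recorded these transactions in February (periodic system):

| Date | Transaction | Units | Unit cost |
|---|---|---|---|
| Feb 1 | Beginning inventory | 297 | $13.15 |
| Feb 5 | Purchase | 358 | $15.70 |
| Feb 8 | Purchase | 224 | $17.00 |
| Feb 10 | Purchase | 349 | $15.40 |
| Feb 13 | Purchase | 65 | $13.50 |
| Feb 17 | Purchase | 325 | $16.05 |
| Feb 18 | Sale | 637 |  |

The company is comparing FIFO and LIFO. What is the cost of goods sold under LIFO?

FIFO COGS: 297 @ $13.15 + 340 @ $15.70 = $9,243.55
LIFO COGS: 325 @ $16.05 + 65 @ $13.50 + 247 @ $15.40 = $9,897.55

COGS = $9,897.55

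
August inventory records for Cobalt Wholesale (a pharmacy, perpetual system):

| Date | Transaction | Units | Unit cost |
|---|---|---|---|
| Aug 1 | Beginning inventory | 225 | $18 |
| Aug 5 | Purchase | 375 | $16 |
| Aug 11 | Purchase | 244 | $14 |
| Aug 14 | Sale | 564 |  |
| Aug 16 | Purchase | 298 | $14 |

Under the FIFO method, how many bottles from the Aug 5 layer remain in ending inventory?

Aug 14, 564 sold [FIFO — oldest first]: 225 @ $18 + 339 @ $16 = $9,474
Ending inventory: 36 @ $16 + 244 @ $14 + 298 @ $14 = $8,164

36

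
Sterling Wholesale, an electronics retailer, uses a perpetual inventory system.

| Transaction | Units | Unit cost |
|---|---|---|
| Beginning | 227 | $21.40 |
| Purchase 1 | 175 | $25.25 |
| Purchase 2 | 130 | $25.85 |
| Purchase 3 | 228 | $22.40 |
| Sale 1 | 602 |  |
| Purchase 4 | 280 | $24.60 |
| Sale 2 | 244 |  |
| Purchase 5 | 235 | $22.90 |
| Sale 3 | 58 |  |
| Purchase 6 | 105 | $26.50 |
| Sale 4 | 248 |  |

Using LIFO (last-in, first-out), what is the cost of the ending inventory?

Sale 1 (602) [LIFO — newest first]: 228 @ $22.40 + 130 @ $25.85 + 175 @ $25.25 + 69 @ $21.40 = $14,363.05
Sale 2 (244) [LIFO — newest first]: 244 @ $24.60 = $6,002.40
Sale 3 (58) [LIFO — newest first]: 58 @ $22.90 = $1,328.20
Sale 4 (248) [LIFO — newest first]: 105 @ $26.50 + 143 @ $22.90 = $6,057.20
Total COGS = $14,363.05 + $6,002.40 + $1,328.20 + $6,057.20 = $27,750.85
Ending inventory: 158 @ $21.40 + 36 @ $24.60 + 34 @ $22.90 = $5,045.40
Check: goods available $32,796.25 = COGS $27,750.85 + ending $5,045.40

Ending inventory = $5,045.40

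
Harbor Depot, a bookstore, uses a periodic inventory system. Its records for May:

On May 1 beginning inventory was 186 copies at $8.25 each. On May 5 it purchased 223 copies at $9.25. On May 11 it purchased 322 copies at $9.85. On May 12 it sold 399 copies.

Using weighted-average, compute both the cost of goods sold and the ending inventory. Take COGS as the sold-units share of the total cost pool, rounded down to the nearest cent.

COGS = $3,694.67; ending inventory = $3,074.28

May 12, sell 399: 399/731 × $6,768.95 → $3,694.67
Ending inventory (cost pool remaining) = $3,074.28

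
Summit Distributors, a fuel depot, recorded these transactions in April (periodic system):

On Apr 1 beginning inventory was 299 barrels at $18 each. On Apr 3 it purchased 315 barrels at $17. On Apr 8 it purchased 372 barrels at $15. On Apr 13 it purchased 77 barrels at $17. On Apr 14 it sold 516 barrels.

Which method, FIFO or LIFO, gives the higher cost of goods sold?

FIFO

FIFO COGS: 299 @ $18 + 217 @ $17 = $9,071
LIFO COGS: 77 @ $17 + 372 @ $15 + 67 @ $17 = $8,028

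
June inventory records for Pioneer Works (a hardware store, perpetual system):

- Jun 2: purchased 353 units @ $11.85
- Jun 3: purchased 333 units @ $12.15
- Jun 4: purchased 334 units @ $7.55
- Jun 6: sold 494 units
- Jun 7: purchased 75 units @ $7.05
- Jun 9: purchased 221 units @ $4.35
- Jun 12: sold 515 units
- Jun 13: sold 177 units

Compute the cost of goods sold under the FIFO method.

COGS = $11,675.30

Jun 6, 494 sold [FIFO — oldest first]: 353 @ $11.85 + 141 @ $12.15 = $5,896.20
Jun 12, 515 sold [FIFO — oldest first]: 192 @ $12.15 + 323 @ $7.55 = $4,771.45
Jun 13, 177 sold [FIFO — oldest first]: 11 @ $7.55 + 75 @ $7.05 + 91 @ $4.35 = $1,007.65
Total COGS = $5,896.20 + $4,771.45 + $1,007.65 = $11,675.30
Ending inventory: 130 @ $4.35 = $565.50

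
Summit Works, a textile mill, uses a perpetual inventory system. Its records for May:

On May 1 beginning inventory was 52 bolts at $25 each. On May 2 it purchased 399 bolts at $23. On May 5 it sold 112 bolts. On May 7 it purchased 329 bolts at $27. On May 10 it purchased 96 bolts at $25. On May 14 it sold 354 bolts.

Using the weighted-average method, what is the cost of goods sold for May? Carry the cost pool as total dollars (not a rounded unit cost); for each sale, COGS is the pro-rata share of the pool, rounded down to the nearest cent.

After May 1: 52 on hand, pool $1,300.00 (≈ $25.0000 each)
After May 2: 451 on hand, pool $10,477.00 (≈ $23.2306 each)
May 5, sell 112: 112/451 × $10,477.00 → $2,601.82
After May 7: 668 on hand, pool $16,758.18 (≈ $25.0871 each)
After May 10: 764 on hand, pool $19,158.18 (≈ $25.0762 each)
May 14, sell 354: 354/764 × $19,158.18 → $8,876.95
Total COGS = $2,601.82 + $8,876.95 = $11,478.77
Ending inventory (cost pool remaining) = $10,281.23

COGS = $11,478.77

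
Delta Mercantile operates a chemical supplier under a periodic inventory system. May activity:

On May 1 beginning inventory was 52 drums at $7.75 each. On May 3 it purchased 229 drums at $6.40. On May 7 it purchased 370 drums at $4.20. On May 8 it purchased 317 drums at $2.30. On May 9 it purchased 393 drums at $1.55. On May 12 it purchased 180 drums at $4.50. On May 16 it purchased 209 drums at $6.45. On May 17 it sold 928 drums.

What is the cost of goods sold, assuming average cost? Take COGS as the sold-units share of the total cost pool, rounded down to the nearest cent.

May 17, sell 928: 928/1750 × $6,918.90 → $3,668.99
Ending inventory (cost pool remaining) = $3,249.91

COGS = $3,668.99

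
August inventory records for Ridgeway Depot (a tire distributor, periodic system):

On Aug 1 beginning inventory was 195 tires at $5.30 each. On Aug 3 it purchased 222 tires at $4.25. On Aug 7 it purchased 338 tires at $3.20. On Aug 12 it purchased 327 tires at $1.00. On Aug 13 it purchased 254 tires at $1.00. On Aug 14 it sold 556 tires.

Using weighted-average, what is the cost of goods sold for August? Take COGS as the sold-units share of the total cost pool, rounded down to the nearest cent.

COGS = $1,514.68

Aug 14, sell 556: 556/1336 × $3,639.60 → $1,514.68
Ending inventory (cost pool remaining) = $2,124.92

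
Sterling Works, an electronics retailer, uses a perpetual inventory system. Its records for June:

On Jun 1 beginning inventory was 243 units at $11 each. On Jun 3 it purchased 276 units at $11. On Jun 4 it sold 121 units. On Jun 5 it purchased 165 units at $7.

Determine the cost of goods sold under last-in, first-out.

COGS = $1,331

Jun 4, 121 sold [LIFO — newest first]: 121 @ $11 = $1,331
Ending inventory: 243 @ $11 + 155 @ $11 + 165 @ $7 = $5,533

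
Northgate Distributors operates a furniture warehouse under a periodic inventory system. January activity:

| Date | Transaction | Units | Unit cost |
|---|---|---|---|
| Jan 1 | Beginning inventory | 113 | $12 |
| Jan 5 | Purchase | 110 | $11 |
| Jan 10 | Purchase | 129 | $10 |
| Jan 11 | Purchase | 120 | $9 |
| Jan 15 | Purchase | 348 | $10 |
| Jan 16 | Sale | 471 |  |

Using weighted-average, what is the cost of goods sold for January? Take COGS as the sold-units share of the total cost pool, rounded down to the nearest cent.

COGS = $4,834.06

Jan 16, sell 471: 471/820 × $8,416.00 → $4,834.06
Ending inventory (cost pool remaining) = $3,581.94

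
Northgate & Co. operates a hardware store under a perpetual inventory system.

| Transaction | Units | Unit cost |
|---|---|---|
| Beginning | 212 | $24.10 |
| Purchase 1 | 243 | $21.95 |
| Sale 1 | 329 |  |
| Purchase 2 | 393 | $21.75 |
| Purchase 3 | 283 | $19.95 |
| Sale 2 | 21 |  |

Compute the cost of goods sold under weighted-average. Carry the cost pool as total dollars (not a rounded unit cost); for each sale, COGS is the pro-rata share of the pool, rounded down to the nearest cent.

After Beginning: 212 on hand, pool $5,109.20 (≈ $24.1000 each)
After Purchase 1: 455 on hand, pool $10,443.05 (≈ $22.9518 each)
Sale 1, sell 329: 329/455 × $10,443.05 → $7,551.12
After Purchase 2: 519 on hand, pool $11,439.68 (≈ $22.0418 each)
After Purchase 3: 802 on hand, pool $17,085.53 (≈ $21.3037 each)
Sale 2, sell 21: 21/802 × $17,085.53 → $447.37
Total COGS = $7,551.12 + $447.37 = $7,998.49
Ending inventory (cost pool remaining) = $16,638.16
Check: goods available $24,636.65 = COGS $7,998.49 + ending $16,638.16

COGS = $7,998.49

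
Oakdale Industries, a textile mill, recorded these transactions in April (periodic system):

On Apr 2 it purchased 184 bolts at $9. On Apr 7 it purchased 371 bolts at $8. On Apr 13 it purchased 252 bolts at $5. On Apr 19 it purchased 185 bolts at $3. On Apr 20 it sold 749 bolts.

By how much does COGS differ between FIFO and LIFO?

FIFO COGS: 184 @ $9 + 371 @ $8 + 194 @ $5 = $5,594
LIFO COGS: 185 @ $3 + 252 @ $5 + 312 @ $8 = $4,311
Difference = |$5,594 − $4,311| = $1,283

$1,283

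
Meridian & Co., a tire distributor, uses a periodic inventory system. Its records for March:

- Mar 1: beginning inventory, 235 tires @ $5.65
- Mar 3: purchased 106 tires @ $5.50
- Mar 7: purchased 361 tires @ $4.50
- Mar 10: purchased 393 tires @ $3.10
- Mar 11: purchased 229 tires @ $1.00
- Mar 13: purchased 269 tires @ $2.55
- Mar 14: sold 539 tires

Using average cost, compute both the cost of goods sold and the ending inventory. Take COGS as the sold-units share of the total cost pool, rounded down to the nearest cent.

COGS = $1,917.96; ending inventory = $3,750.54

Mar 14, sell 539: 539/1593 × $5,668.50 → $1,917.96
Ending inventory (cost pool remaining) = $3,750.54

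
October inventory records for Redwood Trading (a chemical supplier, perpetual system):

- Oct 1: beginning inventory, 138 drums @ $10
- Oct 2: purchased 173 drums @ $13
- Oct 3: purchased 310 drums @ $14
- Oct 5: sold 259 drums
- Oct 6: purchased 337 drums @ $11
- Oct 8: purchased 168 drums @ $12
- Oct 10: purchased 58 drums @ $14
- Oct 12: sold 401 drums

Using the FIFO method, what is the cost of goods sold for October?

COGS = $8,398

Oct 5, 259 sold [FIFO — oldest first]: 138 @ $10 + 121 @ $13 = $2,953
Oct 12, 401 sold [FIFO — oldest first]: 52 @ $13 + 310 @ $14 + 39 @ $11 = $5,445
Total COGS = $2,953 + $5,445 = $8,398
Ending inventory: 298 @ $11 + 168 @ $12 + 58 @ $14 = $6,106
Check: goods available $14,504 = COGS $8,398 + ending $6,106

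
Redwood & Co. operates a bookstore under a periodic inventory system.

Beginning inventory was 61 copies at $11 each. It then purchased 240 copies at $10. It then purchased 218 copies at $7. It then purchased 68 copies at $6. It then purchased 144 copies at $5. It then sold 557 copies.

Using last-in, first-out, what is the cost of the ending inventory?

Sale 1 (557) [LIFO — newest first]: 144 @ $5 + 68 @ $6 + 218 @ $7 + 127 @ $10 = $3,924
Ending inventory: 61 @ $11 + 113 @ $10 = $1,801

Ending inventory = $1,801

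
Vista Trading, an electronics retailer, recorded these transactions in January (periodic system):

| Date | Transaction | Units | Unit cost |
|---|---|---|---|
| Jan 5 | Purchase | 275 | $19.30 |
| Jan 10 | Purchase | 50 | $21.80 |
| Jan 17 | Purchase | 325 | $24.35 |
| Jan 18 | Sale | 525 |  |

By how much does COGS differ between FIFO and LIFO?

FIFO COGS: 275 @ $19.30 + 50 @ $21.80 + 200 @ $24.35 = $11,267.50
LIFO COGS: 325 @ $24.35 + 50 @ $21.80 + 150 @ $19.30 = $11,898.75
Difference = |$11,267.50 − $11,898.75| = $631.25

$631.25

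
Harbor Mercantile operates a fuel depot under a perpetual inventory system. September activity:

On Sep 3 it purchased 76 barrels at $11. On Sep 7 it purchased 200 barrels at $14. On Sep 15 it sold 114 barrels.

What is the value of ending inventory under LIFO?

Sep 15, 114 sold [LIFO — newest first]: 114 @ $14 = $1,596
Ending inventory: 76 @ $11 + 86 @ $14 = $2,040

Ending inventory = $2,040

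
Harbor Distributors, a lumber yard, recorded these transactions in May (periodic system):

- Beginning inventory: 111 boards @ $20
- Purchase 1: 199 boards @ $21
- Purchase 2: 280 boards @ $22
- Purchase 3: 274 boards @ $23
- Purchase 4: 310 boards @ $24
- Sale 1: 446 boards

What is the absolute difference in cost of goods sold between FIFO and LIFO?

$1,177

FIFO COGS: 111 @ $20 + 199 @ $21 + 136 @ $22 = $9,391
LIFO COGS: 310 @ $24 + 136 @ $23 = $10,568
Difference = |$9,391 − $10,568| = $1,177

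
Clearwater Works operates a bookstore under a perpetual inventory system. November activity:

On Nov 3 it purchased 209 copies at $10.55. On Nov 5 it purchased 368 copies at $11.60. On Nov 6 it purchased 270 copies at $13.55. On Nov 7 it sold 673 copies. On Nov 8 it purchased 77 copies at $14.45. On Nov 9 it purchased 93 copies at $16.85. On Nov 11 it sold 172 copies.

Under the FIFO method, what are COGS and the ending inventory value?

COGS = $10,105.15; ending inventory = $2,706.80

Nov 7, 673 sold [FIFO — oldest first]: 209 @ $10.55 + 368 @ $11.60 + 96 @ $13.55 = $7,774.55
Nov 11, 172 sold [FIFO — oldest first]: 172 @ $13.55 = $2,330.60
Total COGS = $7,774.55 + $2,330.60 = $10,105.15
Ending inventory: 2 @ $13.55 + 77 @ $14.45 + 93 @ $16.85 = $2,706.80
Check: goods available $12,811.95 = COGS $10,105.15 + ending $2,706.80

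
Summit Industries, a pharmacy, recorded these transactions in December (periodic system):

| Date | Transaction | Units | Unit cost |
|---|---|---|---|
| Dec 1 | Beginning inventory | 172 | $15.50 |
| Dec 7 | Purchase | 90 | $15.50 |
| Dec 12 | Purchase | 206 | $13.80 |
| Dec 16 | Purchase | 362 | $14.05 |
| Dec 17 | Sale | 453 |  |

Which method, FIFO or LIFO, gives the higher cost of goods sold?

FIFO COGS: 172 @ $15.50 + 90 @ $15.50 + 191 @ $13.80 = $6,696.80
LIFO COGS: 362 @ $14.05 + 91 @ $13.80 = $6,341.90

FIFO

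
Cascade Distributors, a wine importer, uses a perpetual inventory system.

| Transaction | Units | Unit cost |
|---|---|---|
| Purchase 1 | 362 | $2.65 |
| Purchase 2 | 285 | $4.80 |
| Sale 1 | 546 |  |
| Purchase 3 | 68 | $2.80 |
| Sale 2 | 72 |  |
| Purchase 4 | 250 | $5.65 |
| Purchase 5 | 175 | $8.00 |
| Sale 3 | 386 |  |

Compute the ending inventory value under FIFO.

Ending inventory = $1,088.00

Sale 1 (546) [FIFO — oldest first]: 362 @ $2.65 + 184 @ $4.80 = $1,842.50
Sale 2 (72) [FIFO — oldest first]: 72 @ $4.80 = $345.60
Sale 3 (386) [FIFO — oldest first]: 29 @ $4.80 + 68 @ $2.80 + 250 @ $5.65 + 39 @ $8.00 = $2,054.10
Total COGS = $1,842.50 + $345.60 + $2,054.10 = $4,242.20
Ending inventory: 136 @ $8.00 = $1,088.00
Check: goods available $5,330.20 = COGS $4,242.20 + ending $1,088.00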